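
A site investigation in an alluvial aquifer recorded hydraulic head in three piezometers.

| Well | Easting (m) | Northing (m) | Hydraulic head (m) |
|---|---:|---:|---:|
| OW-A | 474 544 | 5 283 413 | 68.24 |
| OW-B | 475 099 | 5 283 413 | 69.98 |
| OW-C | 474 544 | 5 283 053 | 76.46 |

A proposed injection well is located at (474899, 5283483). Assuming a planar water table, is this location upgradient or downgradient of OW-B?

∂h/∂x = (69.98 − 68.24) / (475099 − 474544) = +0.003135
∂h/∂y = (76.46 − 68.24) / (5283053 − 5283413) = -0.02283
Head at (474899, 5283483) = 68.24 + (+0.003135)·(355) + (-0.02283)·(70) = 67.75 m.
That is lower than the 69.98 m at OW-B, so the point is downgradient.

downgradient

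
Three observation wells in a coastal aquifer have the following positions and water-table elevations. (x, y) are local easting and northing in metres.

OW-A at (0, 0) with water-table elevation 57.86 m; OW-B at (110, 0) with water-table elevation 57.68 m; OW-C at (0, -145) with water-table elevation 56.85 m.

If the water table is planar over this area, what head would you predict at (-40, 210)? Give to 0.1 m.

59.4 m

∂h/∂x = (57.68 − 57.86) / (110 − 0) = -0.001636
∂h/∂y = (56.85 − 57.86) / (-145 − 0) = +0.006966
h(-40, 210) = 57.86 + (-0.001636)·(-40) + (+0.006966)·(210) = 57.86 +0.065 +1.463 = 59.388 m.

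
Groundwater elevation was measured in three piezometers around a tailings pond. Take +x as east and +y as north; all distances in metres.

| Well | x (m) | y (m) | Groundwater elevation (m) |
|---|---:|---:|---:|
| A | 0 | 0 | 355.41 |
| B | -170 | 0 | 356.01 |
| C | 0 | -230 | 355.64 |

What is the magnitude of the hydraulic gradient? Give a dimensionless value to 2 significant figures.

∂h/∂x = (356.01 − 355.41) / (-170 − 0) = -0.003529
∂h/∂y = (355.64 − 355.41) / (-230 − 0) = -0.0010000
|∇h| = √(-0.003529² + -0.0010000²) = 0.003668

0.0037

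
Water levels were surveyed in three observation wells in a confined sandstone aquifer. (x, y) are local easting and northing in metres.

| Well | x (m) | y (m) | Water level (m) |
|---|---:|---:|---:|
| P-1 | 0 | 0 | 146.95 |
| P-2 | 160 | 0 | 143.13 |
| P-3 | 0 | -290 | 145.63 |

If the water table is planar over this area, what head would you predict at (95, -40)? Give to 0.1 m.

144.5 m

∂h/∂x = (143.13 − 146.95) / (160 − 0) = -0.02387
∂h/∂y = (145.63 − 146.95) / (-290 − 0) = +0.004552
h(95, -40) = 146.95 + (-0.02387)·(95) + (+0.004552)·(-40) = 146.95 -2.268 -0.182 = 144.500 m.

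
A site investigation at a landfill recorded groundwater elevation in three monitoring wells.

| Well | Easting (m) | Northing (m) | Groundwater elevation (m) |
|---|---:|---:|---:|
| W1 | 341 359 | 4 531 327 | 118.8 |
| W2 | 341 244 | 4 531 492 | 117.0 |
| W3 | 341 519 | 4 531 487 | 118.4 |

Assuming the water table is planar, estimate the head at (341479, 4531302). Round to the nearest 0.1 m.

Differences from W1: to W2 (Δx, Δy, Δh) = (-115, 165, -1.8); to W3 = (160, 160, -0.4).
Solve a·Δx + b·Δy = Δh: det = (-115)·160 − 160·165 = -44800.
∂h/∂x = [(-1.8)·160 − (-0.4)·165] / -44800 = +0.004955
∂h/∂y = [(-115)·(-0.4) − 160·(-1.8)] / -44800 = -0.007455
h(341479, 4531302) = 118.8 + (+0.004955)·(120) + (-0.007455)·(-25) = 118.8 +0.595 +0.186 = 119.581 m.

119.6 m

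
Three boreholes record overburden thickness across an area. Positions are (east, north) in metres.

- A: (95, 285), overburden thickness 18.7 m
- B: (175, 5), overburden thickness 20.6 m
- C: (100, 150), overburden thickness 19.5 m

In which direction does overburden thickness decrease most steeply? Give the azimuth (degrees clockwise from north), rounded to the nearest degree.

Three-point gradient (reference A): Δ to B = (80, -280, +1.9), Δ to C = (5, -135, +0.8).
∂d/∂x = +0.003457, ∂d/∂y = -0.005798 (det = -9400).
Steepest decrease is along −∇f: components (-0.003457 E, +0.005798 N).
Azimuth = atan2(-0.003457, +0.005798) = 329.2° ≈ 329°.

329°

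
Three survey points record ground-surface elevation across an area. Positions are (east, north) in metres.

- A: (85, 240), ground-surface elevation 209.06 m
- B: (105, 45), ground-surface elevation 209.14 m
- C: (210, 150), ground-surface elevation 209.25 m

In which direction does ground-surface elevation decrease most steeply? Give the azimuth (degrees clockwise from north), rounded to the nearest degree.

Three-point gradient (reference A): Δ to B = (20, -195, +0.08), Δ to C = (125, -90, +0.19).
∂z/∂x = +0.001322, ∂z/∂y = -0.0002746 (det = 22575).
Steepest decrease is along −∇f: components (-0.001322 E, +0.0002746 N).
Azimuth = atan2(-0.001322, +0.0002746) = 281.7° ≈ 282°.

282°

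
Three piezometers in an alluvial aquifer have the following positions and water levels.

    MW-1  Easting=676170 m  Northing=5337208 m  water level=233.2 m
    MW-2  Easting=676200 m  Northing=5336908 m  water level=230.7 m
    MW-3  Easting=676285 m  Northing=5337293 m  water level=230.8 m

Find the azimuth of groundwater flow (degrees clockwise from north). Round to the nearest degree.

Differences from MW-1: to MW-2 (Δx, Δy, Δh) = (30, -300, -2.5); to MW-3 = (115, 85, -2.4).
Solve a·Δx + b·Δy = Δh: det = 30·85 − 115·(-300) = 37050.
∂h/∂x = [(-2.5)·85 − (-2.4)·(-300)] / 37050 = -0.02517
∂h/∂y = [30·(-2.4) − 115·(-2.5)] / 37050 = +0.005816
Flow direction (−∇h) has components (+0.02517 E, -0.005816 N).
Azimuth = atan2(E, N) = atan2(+0.02517, -0.005816) = 103.0° ≈ 103°.

103°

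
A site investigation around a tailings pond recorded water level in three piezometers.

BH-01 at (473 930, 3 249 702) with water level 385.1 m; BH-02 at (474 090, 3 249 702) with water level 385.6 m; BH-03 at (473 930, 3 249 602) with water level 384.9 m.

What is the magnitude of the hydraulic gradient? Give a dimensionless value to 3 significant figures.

∂h/∂x = (385.6 − 385.1) / (474090 − 473930) = +0.003125
∂h/∂y = (384.9 − 385.1) / (3249602 − 3249702) = +0.002000
|∇h| = √(0.003125² + 0.002000²) = 0.00371

0.00371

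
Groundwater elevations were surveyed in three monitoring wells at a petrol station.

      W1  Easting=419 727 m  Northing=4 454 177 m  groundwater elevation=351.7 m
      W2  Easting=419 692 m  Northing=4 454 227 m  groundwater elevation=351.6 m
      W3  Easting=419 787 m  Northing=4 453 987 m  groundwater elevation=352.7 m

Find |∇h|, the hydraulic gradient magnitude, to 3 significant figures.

Differences from W1: to W2 (Δx, Δy, Δh) = (-35, 50, -0.1); to W3 = (60, -190, +1.0).
Solve a·Δx + b·Δy = Δh: det = (-35)·(-190) − 60·50 = 3650.
∂h/∂x = [(-0.1)·(-190) − (+1.0)·50] / 3650 = -0.008493
∂h/∂y = [(-35)·(+1.0) − 60·(-0.1)] / 3650 = -0.007945
|∇h| = √(-0.008493² + -0.007945²) = 0.01163

0.0116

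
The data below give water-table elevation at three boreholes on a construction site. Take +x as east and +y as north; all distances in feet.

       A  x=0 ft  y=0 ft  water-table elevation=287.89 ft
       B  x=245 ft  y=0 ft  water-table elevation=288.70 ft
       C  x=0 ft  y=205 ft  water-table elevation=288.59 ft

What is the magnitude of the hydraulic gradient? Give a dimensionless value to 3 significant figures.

∂h/∂x = (288.70 − 287.89) / (245 − 0) = +0.003306
∂h/∂y = (288.59 − 287.89) / (205 − 0) = +0.003415
|∇h| = √(0.003306² + 0.003415²) = 0.004753

0.00475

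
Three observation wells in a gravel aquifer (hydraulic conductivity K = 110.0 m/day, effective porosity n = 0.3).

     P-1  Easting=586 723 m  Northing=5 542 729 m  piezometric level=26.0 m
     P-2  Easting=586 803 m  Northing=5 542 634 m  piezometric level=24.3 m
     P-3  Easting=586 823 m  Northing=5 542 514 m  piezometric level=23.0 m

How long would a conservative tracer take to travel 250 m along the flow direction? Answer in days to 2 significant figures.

49 days

Taking P-1 as reference: P-2−P-1 = (80, -95, -1.7); P-3−P-1 = (100, -215, -3.0).
Solve a·Δx + b·Δy = Δh: det = 80·(-215) − 100·(-95) = -7700.
∂h/∂x = [(-1.7)·(-215) − (-3.0)·(-95)] / -7700 = -0.01045
∂h/∂y = [80·(-3.0) − 100·(-1.7)] / -7700 = +0.009091
|∇h| = √(-0.01045² + 0.009091²) = 0.01385
Seepage velocity v = K·i/n = 110.0 × 0.01385 / 0.3 = 5.078 m/day.
t = 250 / 5.078 = 49.23 days.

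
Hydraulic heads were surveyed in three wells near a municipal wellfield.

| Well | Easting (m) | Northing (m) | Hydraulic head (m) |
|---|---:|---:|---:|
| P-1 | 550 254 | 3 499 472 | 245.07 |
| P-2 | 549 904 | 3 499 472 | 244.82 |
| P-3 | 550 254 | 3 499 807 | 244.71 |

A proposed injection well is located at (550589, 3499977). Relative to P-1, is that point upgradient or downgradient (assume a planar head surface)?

downgradient

∂h/∂x = (244.82 − 245.07) / (549904 − 550254) = +0.0007143
∂h/∂y = (244.71 − 245.07) / (3499807 − 3499472) = -0.001075
Head at (550589, 3499977) = 245.07 + (+0.0007143)·(335) + (-0.001075)·(505) = 244.77 m.
That is lower than the 245.07 m at P-1, so the point is downgradient.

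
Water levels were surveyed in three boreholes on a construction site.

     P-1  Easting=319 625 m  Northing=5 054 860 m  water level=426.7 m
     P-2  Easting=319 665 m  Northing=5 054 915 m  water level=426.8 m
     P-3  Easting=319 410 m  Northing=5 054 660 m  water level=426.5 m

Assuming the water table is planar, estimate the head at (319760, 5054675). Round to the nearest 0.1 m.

With h = a·x + b·y + c and P-1 as origin, the differences give:
  40·a + 55·b = +0.1
  (-215)·a + (-200)·b = -0.2
Eliminate b (×(-200) and ×55, subtract): 3825·a = -9.00 → a = ∂h/∂x = -0.002353
Back-substitute: b = ∂h/∂y = +0.003529.
h(319760, 5054675) = 426.7 + (-0.002353)·(135) + (+0.003529)·(-185) = 426.7 -0.318 -0.653 = 425.729 m.

425.7 m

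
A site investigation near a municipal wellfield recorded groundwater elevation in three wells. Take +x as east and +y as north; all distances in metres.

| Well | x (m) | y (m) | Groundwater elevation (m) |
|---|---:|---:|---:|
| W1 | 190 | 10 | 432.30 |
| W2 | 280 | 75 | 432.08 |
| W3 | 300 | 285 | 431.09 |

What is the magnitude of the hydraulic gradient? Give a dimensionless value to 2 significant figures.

0.0049

Taking W1 as reference: W2−W1 = (90, 65, -0.22); W3−W1 = (110, 275, -1.21).
Solve a·Δx + b·Δy = Δh: det = 90·275 − 110·65 = 17600.
∂h/∂x = [(-0.22)·275 − (-1.21)·65] / 17600 = +0.001031
∂h/∂y = [90·(-1.21) − 110·(-0.22)] / 17600 = -0.004813
|∇h| = √(0.001031² + -0.004813²) = 0.004922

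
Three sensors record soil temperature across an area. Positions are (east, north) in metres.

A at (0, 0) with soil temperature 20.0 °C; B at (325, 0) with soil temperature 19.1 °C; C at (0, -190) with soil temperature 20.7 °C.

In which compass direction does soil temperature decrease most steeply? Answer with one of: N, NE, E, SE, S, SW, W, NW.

∂T/∂x = (19.1 − 20.0) / (325 − 0) = -0.002769
∂T/∂y = (20.7 − 20.0) / (-190 − 0) = -0.003684
Steepest decrease is along −∇f = (+0.002769 E, +0.003684 N) → northeast.

NE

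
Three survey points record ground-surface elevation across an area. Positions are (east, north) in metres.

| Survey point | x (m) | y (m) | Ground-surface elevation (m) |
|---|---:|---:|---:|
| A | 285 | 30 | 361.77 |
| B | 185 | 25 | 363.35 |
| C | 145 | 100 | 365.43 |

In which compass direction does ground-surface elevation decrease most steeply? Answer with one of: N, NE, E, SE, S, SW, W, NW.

Differences from A: to B (Δx, Δy, Δh) = (-100, -5, +1.58); to C = (-140, 70, +3.66).
Solve a·Δx + b·Δy = Δz: det = (-100)·70 − (-140)·(-5) = -7700.
∂z/∂x = [(+1.58)·70 − (+3.66)·(-5)] / -7700 = -0.01674
∂z/∂y = [(-100)·(+3.66) − (-140)·(+1.58)] / -7700 = +0.01881
Steepest decrease is along −∇f = (+0.01674 E, -0.01881 N) → southeast.

SE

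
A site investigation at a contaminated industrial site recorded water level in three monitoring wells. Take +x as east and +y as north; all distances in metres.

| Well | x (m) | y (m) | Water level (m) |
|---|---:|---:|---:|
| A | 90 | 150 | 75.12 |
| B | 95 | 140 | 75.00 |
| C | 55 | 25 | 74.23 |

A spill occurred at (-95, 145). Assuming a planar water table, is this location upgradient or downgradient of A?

Three-point gradient (reference A): Δ to B = (5, -10, -0.12), Δ to C = (-35, -125, -0.89).
∂h/∂x = -0.006256, ∂h/∂y = +0.008872 (det = -975).
Head at (-95, 145) = 75.12 + (-0.006256)·(-185) + (+0.008872)·(-5) = 76.23 m.
That is higher than the 75.12 m at A, so the point is upgradient.

upgradient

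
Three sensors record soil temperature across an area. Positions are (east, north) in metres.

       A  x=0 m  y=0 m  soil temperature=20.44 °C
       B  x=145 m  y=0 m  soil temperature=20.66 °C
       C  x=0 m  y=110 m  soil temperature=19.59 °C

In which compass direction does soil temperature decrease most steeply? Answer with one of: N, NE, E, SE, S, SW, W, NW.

N

∂T/∂x = (20.66 − 20.44) / (145 − 0) = +0.001517
∂T/∂y = (19.59 − 20.44) / (110 − 0) = -0.007727
Steepest decrease is along −∇f = (-0.001517 E, +0.007727 N) → north.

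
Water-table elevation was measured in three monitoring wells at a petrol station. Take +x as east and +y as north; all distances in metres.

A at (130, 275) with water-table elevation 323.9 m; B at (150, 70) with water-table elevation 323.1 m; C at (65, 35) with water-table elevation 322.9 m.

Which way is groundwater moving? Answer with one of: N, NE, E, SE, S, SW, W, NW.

With h = a·x + b·y + c and A as origin, the differences give:
  20·a + (-205)·b = -0.8
  (-65)·a + (-240)·b = -1.0
Eliminate b (×(-240) and ×(-205), subtract): -18125·a = -13.00 → a = ∂h/∂x = +0.0007172
Back-substitute: b = ∂h/∂y = +0.003972.
Flow = −∇h = (-0.0007172 east, -0.003972 north), which points south.

S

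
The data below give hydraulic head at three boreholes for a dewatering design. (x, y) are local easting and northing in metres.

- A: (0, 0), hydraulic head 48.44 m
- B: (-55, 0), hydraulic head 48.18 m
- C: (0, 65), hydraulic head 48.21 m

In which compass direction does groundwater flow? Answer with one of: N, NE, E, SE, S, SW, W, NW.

NW

∂h/∂x = (48.18 − 48.44) / (-55 − 0) = +0.004727
∂h/∂y = (48.21 − 48.44) / (65 − 0) = -0.003538
Flow = −∇h = (-0.004727 east, +0.003538 north), which points northwest.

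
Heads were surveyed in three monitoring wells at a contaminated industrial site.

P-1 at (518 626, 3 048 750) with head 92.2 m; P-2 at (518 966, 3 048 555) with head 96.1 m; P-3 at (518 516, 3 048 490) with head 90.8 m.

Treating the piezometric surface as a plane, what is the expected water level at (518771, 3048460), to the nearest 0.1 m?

Three-point gradient (reference P-1): Δ to P-2 = (340, -195, +3.9), Δ to P-3 = (-110, -260, -1.4).
∂h/∂x = +0.01172, ∂h/∂y = +0.0004279 (det = -109850).
h(518771, 3048460) = 92.2 + (+0.01172)·(145) + (+0.0004279)·(-290) = 92.2 +1.699 -0.124 = 93.775 m.

93.8 m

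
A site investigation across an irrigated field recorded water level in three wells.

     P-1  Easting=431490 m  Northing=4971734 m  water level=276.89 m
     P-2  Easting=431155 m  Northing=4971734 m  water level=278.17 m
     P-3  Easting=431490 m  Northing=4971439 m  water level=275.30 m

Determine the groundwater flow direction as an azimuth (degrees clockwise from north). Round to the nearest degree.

145°

∂h/∂x = (278.17 − 276.89) / (431155 − 431490) = -0.003821
∂h/∂y = (275.30 − 276.89) / (4971439 − 4971734) = +0.005390
Flow direction (−∇h) has components (+0.003821 E, -0.005390 N).
Azimuth = atan2(E, N) = atan2(+0.003821, -0.005390) = 144.7° ≈ 145°.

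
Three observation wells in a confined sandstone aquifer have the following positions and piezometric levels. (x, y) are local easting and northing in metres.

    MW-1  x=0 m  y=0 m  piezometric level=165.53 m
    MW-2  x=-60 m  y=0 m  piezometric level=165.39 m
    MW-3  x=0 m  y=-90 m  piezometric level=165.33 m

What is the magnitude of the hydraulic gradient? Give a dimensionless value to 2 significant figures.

0.0032

∂h/∂x = (165.39 − 165.53) / (-60 − 0) = +0.002333
∂h/∂y = (165.33 − 165.53) / (-90 − 0) = +0.002222
|∇h| = √(0.002333² + 0.002222²) = 0.003222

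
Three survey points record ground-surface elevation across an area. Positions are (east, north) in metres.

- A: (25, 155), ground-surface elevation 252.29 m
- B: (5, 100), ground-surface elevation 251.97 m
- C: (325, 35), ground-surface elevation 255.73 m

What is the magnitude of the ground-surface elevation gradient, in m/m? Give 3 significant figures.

With z = a·x + b·y + c and A as origin, the differences give:
  (-20)·a + (-55)·b = -0.32
  300·a + (-120)·b = +3.44
Eliminate b (×(-120) and ×(-55), subtract): 18900·a = 227.600 → a = ∂z/∂x = +0.01204
Back-substitute: b = ∂z/∂y = +0.001439.
|∇f| = √(0.01204² + 0.001439²) = 0.01213 m/m

0.0121 m/m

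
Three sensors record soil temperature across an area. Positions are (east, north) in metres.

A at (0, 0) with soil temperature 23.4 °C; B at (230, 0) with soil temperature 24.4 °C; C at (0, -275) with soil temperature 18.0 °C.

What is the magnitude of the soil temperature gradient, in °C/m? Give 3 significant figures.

0.0201 °C/m

∂T/∂x = (24.4 − 23.4) / (230 − 0) = +0.004348
∂T/∂y = (18.0 − 23.4) / (-275 − 0) = +0.01964
|∇f| = √(0.004348² + 0.01964²) = 0.02012 °C/m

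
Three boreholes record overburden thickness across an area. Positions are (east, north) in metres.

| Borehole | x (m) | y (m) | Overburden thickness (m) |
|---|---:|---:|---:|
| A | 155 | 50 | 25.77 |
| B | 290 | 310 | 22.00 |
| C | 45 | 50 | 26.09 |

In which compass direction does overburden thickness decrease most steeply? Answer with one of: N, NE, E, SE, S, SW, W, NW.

Taking A as reference: B−A = (135, 260, -3.77); C−A = (-110, 0, +0.32).
Solve a·Δx + b·Δy = Δd: det = 135·0 − (-110)·260 = 28600.
∂d/∂x = [(-3.77)·0 − (+0.32)·260] / 28600 = -0.002909
∂d/∂y = [135·(+0.32) − (-110)·(-3.77)] / 28600 = -0.01299
Steepest decrease is along −∇f = (+0.002909 E, +0.01299 N) → north.

N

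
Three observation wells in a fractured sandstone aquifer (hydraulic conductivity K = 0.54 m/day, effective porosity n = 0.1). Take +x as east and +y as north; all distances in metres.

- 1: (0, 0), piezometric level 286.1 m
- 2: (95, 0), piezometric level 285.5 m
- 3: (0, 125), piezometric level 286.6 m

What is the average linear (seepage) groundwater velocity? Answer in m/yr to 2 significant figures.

∂h/∂x = (285.5 − 286.1) / (95 − 0) = -0.006316
∂h/∂y = (286.6 − 286.1) / (125 − 0) = +0.004000
|∇h| = √(-0.006316² + 0.004000²) = 0.007476
Seepage velocity v = K·i/n = 0.54 × 0.007476 / 0.1 = 0.04037 m/day = 14.75 m/yr.

15 m/yr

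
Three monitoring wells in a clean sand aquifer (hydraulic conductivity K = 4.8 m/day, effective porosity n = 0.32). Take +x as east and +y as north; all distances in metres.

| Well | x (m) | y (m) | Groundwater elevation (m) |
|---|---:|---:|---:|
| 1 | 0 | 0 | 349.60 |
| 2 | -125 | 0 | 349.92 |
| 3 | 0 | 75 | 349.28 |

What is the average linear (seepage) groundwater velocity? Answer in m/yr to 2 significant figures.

∂h/∂x = (349.92 − 349.60) / (-125 − 0) = -0.002560
∂h/∂y = (349.28 − 349.60) / (75 − 0) = -0.004267
|∇h| = √(-0.002560² + -0.004267²) = 0.004976
Seepage velocity v = K·i/n = 4.8 × 0.004976 / 0.32 = 0.07464 m/day = 27.26 m/yr.

27 m/yr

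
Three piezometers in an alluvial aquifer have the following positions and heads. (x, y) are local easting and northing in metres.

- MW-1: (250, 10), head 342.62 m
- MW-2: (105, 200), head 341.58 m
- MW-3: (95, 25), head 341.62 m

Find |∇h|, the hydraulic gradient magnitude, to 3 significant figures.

Three-point gradient (reference MW-1): Δ to MW-2 = (-145, 190, -1.04), Δ to MW-3 = (-155, 15, -1.00).
∂h/∂x = +0.006394, ∂h/∂y = -0.0005940 (det = 27275).
|∇h| = √(0.006394² + -0.0005940²) = 0.006422

0.00642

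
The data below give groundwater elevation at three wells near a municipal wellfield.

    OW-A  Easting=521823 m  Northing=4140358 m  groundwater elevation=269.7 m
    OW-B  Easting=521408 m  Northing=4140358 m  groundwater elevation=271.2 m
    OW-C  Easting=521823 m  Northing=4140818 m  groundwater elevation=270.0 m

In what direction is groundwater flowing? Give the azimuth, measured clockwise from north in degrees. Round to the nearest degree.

100°

∂h/∂x = (271.2 − 269.7) / (521408 − 521823) = -0.003614
∂h/∂y = (270.0 − 269.7) / (4140818 − 4140358) = +0.0006522
Flow direction (−∇h) has components (+0.003614 E, -0.0006522 N).
Azimuth = atan2(E, N) = atan2(+0.003614, -0.0006522) = 100.2° ≈ 100°.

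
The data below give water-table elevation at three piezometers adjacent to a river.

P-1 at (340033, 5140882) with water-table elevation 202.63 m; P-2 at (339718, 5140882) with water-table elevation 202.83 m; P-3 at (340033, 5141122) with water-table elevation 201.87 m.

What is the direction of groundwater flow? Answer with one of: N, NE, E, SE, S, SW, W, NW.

N

∂h/∂x = (202.83 − 202.63) / (339718 − 340033) = -0.0006349
∂h/∂y = (201.87 − 202.63) / (5141122 − 5140882) = -0.003167
Flow = −∇h = (+0.0006349 east, +0.003167 north), which points north.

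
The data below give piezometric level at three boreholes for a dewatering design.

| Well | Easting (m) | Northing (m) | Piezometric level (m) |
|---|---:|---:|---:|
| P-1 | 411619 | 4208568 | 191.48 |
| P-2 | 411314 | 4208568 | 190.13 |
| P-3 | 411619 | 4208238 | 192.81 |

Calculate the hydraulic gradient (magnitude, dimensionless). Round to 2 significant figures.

0.0060

∂h/∂x = (190.13 − 191.48) / (411314 − 411619) = +0.004426
∂h/∂y = (192.81 − 191.48) / (4208238 − 4208568) = -0.004030
|∇h| = √(0.004426² + -0.004030²) = 0.005986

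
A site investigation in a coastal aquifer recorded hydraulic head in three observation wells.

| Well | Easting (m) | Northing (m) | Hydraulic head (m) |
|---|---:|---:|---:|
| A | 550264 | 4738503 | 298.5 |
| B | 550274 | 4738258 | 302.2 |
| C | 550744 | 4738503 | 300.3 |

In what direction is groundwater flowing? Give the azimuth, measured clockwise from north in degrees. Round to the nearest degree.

With h = a·x + b·y + c and A as origin, the differences give:
  10·a + (-245)·b = +3.7
  480·a + 0·b = +1.8
Eliminate b (×0 and ×(-245), subtract): 117600·a = 441.00 → a = ∂h/∂x = +0.003750
Back-substitute: b = ∂h/∂y = -0.01495.
Flow direction (−∇h) has components (-0.003750 E, +0.01495 N).
Azimuth = atan2(E, N) = atan2(-0.003750, +0.01495) = 345.9° ≈ 346°.

346°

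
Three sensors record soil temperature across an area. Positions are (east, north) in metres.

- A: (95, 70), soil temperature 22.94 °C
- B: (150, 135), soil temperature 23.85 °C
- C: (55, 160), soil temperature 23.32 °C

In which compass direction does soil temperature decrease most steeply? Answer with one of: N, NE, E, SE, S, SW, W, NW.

Taking A as reference: B−A = (55, 65, +0.91); C−A = (-40, 90, +0.38).
Solve a·Δx + b·Δy = ΔT: det = 55·90 − (-40)·65 = 7550.
∂T/∂x = [(+0.91)·90 − (+0.38)·65] / 7550 = +0.007576
∂T/∂y = [55·(+0.38) − (-40)·(+0.91)] / 7550 = +0.007589
Steepest decrease is along −∇f = (-0.007576 E, -0.007589 N) → southwest.

SW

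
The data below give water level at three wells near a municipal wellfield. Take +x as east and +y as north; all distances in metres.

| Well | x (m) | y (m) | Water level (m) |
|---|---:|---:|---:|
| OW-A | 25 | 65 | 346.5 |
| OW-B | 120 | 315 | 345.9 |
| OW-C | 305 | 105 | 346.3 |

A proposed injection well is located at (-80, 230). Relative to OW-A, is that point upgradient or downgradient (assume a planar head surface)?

Differences from OW-A: to OW-B (Δx, Δy, Δh) = (95, 250, -0.6); to OW-C = (280, 40, -0.2).
Solve a·Δx + b·Δy = Δh: det = 95·40 − 280·250 = -66200.
∂h/∂x = [(-0.6)·40 − (-0.2)·250] / -66200 = -0.0003927
∂h/∂y = [95·(-0.2) − 280·(-0.6)] / -66200 = -0.002251
Head at (-80, 230) = 346.5 + (-0.0003927)·(-105) + (-0.002251)·(165) = 346.17 m.
That is lower than the 346.5 m at OW-A, so the point is downgradient.

downgradient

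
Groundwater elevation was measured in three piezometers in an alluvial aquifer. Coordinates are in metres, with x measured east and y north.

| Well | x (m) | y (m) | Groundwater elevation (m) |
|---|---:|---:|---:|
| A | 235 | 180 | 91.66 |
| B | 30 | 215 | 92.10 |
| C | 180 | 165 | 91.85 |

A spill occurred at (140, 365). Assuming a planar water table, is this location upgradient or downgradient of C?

downgradient

Taking A as reference: B−A = (-205, 35, +0.44); C−A = (-55, -15, +0.19).
Determinant of the coordinate differences = (-205)·(-15) − (-55)·35 = 5000.
∂h/∂x = [(+0.44)·(-15) − (+0.19)·35] / 5000 = -0.002650
∂h/∂y = [(-205)·(+0.19) − (-55)·(+0.44)] / 5000 = -0.002950
Head at (140, 365) = 91.66 + (-0.002650)·(-95) + (-0.002950)·(185) = 91.37 m.
That is lower than the 91.85 m at C, so the point is downgradient.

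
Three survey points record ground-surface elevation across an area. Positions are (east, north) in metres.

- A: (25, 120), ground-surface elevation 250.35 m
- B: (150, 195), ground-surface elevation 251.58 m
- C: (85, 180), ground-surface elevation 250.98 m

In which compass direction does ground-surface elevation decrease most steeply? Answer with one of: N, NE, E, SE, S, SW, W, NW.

With z = a·x + b·y + c and A as origin, the differences give:
  125·a + 75·b = +1.23
  60·a + 60·b = +0.63
Eliminate b (×60 and ×75, subtract): 3000·a = 26.550 → a = ∂z/∂x = +0.008850
Back-substitute: b = ∂z/∂y = +0.001650.
Steepest decrease is along −∇f = (-0.008850 E, -0.001650 N) → west.

W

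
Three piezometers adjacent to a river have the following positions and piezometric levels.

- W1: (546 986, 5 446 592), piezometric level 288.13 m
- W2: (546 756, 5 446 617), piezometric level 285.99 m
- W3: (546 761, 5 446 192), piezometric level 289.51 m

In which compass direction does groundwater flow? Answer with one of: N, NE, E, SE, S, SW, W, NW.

With h = a·x + b·y + c and W1 as origin, the differences give:
  (-230)·a + 25·b = -2.14
  (-225)·a + (-400)·b = +1.38
Eliminate b (×(-400) and ×25, subtract): 97625·a = 821.500 → a = ∂h/∂x = +0.008415
Back-substitute: b = ∂h/∂y = -0.008183.
Flow = −∇h = (-0.008415 east, +0.008183 north), which points northwest.

NW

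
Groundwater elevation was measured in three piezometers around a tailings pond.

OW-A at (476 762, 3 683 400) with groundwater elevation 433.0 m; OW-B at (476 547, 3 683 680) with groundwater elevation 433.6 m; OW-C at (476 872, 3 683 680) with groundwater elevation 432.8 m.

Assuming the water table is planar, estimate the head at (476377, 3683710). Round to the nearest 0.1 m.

With h = a·x + b·y + c and OW-A as origin, the differences give:
  (-215)·a + 280·b = +0.6
  110·a + 280·b = -0.2
Eliminate b (×280 and ×280, subtract): -91000·a = 224.00 → a = ∂h/∂x = -0.002462
Back-substitute: b = ∂h/∂y = +0.0002527.
h(476377, 3683710) = 433.0 + (-0.002462)·(-385) + (+0.0002527)·(310) = 433.0 +0.948 +0.078 = 434.026 m.

434.0 m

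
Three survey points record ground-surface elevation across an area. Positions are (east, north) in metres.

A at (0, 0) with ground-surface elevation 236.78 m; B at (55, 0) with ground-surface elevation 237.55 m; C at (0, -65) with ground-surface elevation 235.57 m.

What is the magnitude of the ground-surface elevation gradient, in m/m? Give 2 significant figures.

0.023 m/m

∂z/∂x = (237.55 − 236.78) / (55 − 0) = +0.01400
∂z/∂y = (235.57 − 236.78) / (-65 − 0) = +0.01862
|∇f| = √(0.01400² + 0.01862²) = 0.0233 m/m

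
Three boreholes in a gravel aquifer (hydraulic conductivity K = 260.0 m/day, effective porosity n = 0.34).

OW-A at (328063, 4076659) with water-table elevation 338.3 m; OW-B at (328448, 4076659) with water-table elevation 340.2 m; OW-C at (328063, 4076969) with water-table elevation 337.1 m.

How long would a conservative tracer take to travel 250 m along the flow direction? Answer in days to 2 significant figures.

52 days

∂h/∂x = (340.2 − 338.3) / (328448 − 328063) = +0.004935
∂h/∂y = (337.1 − 338.3) / (4076969 − 4076659) = -0.003871
|∇h| = √(0.004935² + -0.003871²) = 0.006272
Seepage velocity v = K·i/n = 260.0 × 0.006272 / 0.34 = 4.796 m/day.
t = 250 / 4.796 = 52.13 days.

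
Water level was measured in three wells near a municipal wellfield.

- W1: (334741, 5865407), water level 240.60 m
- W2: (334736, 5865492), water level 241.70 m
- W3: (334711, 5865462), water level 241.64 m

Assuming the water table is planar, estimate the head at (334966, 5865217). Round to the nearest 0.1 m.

Taking W1 as reference: W2−W1 = (-5, 85, +1.10); W3−W1 = (-30, 55, +1.04).
Determinant of the coordinate differences = (-5)·55 − (-30)·85 = 2275.
∂h/∂x = [(+1.10)·55 − (+1.04)·85] / 2275 = -0.01226
∂h/∂y = [(-5)·(+1.04) − (-30)·(+1.10)] / 2275 = +0.01222
h(334966, 5865217) = 240.60 + (-0.01226)·(225) + (+0.01222)·(-190) = 240.60 -2.759 -2.322 = 235.519 m.

235.5 m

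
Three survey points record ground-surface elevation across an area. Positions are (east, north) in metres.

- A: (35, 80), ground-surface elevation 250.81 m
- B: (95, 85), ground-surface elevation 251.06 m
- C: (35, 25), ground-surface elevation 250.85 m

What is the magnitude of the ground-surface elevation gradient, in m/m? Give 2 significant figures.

0.0043 m/m

Three-point gradient (reference A): Δ to B = (60, 5, +0.25), Δ to C = (0, -55, +0.04).
∂z/∂x = +0.004227, ∂z/∂y = -0.0007273 (det = -3300).
|∇f| = √(0.004227² + -0.0007273²) = 0.004289 m/m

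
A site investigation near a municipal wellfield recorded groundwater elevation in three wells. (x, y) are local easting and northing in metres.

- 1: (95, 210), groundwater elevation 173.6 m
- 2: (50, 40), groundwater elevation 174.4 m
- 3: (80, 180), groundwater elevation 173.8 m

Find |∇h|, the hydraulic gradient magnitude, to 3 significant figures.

Taking 1 as reference: 2−1 = (-45, -170, +0.8); 3−1 = (-15, -30, +0.2).
Determinant of the coordinate differences = (-45)·(-30) − (-15)·(-170) = -1200.
∂h/∂x = [(+0.8)·(-30) − (+0.2)·(-170)] / -1200 = -0.008333
∂h/∂y = [(-45)·(+0.2) − (-15)·(+0.8)] / -1200 = -0.002500
|∇h| = √(-0.008333² + -0.002500²) = 0.0087

0.00870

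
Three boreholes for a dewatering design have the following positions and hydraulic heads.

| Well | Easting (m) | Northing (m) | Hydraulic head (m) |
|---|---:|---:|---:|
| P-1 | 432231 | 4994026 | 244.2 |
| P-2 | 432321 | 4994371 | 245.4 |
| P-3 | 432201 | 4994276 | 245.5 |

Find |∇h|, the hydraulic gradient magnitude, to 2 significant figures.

0.0065

With h = a·x + b·y + c and P-1 as origin, the differences give:
  90·a + 345·b = +1.2
  (-30)·a + 250·b = +1.3
Eliminate b (×250 and ×345, subtract): 32850·a = -148.50 → a = ∂h/∂x = -0.004521
Back-substitute: b = ∂h/∂y = +0.004658.
|∇h| = √(-0.004521² + 0.004658²) = 0.006491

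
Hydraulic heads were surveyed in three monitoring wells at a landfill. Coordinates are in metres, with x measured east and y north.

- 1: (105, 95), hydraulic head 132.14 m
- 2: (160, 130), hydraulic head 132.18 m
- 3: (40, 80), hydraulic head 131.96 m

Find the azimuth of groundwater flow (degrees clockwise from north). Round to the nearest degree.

322°

Three-point gradient (reference 1): Δ to 2 = (55, 35, +0.04), Δ to 3 = (-65, -15, -0.18).
∂h/∂x = +0.003931, ∂h/∂y = -0.005034 (det = 1450).
Flow direction (−∇h) has components (-0.003931 E, +0.005034 N).
Azimuth = atan2(E, N) = atan2(-0.003931, +0.005034) = 322.0° ≈ 322°.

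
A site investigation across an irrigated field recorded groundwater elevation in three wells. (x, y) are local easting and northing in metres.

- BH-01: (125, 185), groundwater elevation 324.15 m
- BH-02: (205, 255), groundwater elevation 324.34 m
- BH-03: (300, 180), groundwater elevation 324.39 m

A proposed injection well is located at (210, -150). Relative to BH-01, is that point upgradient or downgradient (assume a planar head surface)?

downgradient

Three-point gradient (reference BH-01): Δ to BH-02 = (80, 70, +0.19), Δ to BH-03 = (175, -5, +0.24).
∂h/∂x = +0.001403, ∂h/∂y = +0.001111 (det = -12650).
Head at (210, -150) = 324.15 + (+0.001403)·(85) + (+0.001111)·(-335) = 323.90 m.
That is lower than the 324.15 m at BH-01, so the point is downgradient.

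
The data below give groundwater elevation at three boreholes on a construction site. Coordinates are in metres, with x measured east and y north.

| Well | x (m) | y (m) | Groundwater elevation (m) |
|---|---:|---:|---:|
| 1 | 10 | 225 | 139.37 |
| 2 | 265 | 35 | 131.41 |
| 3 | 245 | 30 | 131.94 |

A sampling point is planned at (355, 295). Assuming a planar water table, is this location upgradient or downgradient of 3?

With h = a·x + b·y + c and 1 as origin, the differences give:
  255·a + (-190)·b = -7.96
  235·a + (-195)·b = -7.43
Eliminate b (×(-195) and ×(-190), subtract): -5075·a = 140.500 → a = ∂h/∂x = -0.02768
Back-substitute: b = ∂h/∂y = +0.004739.
Head at (355, 295) = 139.37 + (-0.02768)·(345) + (+0.004739)·(70) = 130.15 m.
That is lower than the 131.94 m at 3, so the point is downgradient.

downgradient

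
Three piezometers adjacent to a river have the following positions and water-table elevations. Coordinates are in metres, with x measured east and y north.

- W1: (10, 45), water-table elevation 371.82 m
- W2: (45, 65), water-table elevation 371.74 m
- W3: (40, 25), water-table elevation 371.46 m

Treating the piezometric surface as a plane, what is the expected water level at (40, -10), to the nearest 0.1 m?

371.2 m

With h = a·x + b·y + c and W1 as origin, the differences give:
  35·a + 20·b = -0.08
  30·a + (-20)·b = -0.36
Eliminate b (×(-20) and ×20, subtract): -1300·a = 8.800 → a = ∂h/∂x = -0.006769
Back-substitute: b = ∂h/∂y = +0.007846.
h(40, -10) = 371.82 + (-0.006769)·(30) + (+0.007846)·(-55) = 371.82 -0.203 -0.432 = 371.185 m.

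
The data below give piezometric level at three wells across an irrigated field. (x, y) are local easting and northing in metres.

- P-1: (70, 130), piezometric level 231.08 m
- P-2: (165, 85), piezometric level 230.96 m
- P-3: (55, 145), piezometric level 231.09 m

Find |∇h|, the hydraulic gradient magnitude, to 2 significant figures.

0.0021

With h = a·x + b·y + c and P-1 as origin, the differences give:
  95·a + (-45)·b = -0.12
  (-15)·a + 15·b = +0.01
Eliminate b (×15 and ×(-45), subtract): 750·a = -1.350 → a = ∂h/∂x = -0.001800
Back-substitute: b = ∂h/∂y = -0.001133.
|∇h| = √(-0.001800² + -0.001133²) = 0.002127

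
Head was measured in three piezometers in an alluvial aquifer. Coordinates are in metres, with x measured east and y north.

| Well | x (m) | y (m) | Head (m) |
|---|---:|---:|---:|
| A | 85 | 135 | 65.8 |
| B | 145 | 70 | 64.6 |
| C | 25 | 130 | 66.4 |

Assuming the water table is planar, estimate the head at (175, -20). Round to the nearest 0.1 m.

With h = a·x + b·y + c and A as origin, the differences give:
  60·a + (-65)·b = -1.2
  (-60)·a + (-5)·b = +0.6
Eliminate b (×(-5) and ×(-65), subtract): -4200·a = 45.00 → a = ∂h/∂x = -0.01071
Back-substitute: b = ∂h/∂y = +0.008571.
h(175, -20) = 65.8 + (-0.01071)·(90) + (+0.008571)·(-155) = 65.8 -0.964 -1.329 = 63.507 m.

63.5 m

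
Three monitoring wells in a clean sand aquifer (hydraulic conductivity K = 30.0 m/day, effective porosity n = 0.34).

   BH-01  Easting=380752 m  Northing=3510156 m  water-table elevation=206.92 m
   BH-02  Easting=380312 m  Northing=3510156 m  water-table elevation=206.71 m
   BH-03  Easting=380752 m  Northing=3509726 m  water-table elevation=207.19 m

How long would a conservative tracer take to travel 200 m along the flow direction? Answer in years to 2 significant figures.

7.9 years

∂h/∂x = (206.71 − 206.92) / (380312 − 380752) = +0.0004773
∂h/∂y = (207.19 − 206.92) / (3509726 − 3510156) = -0.0006279
|∇h| = √(0.0004773² + -0.0006279²) = 0.0007887
Seepage velocity v = K·i/n = 30.0 × 0.0007887 / 0.34 = 0.06959 m/day.
t = 200 / 0.06959 = 2874 days = 7.87 years.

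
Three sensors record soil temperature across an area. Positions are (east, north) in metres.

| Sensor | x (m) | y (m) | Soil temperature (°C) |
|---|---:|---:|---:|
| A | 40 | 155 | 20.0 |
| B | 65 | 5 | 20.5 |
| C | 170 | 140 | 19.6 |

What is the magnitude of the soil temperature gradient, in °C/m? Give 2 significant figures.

0.0053 °C/m

Differences from A: to B (Δx, Δy, Δh) = (25, -150, +0.5); to C = (130, -15, -0.4).
Solve a·Δx + b·Δy = ΔT: det = 25·(-15) − 130·(-150) = 19125.
∂T/∂x = [(+0.5)·(-15) − (-0.4)·(-150)] / 19125 = -0.003529
∂T/∂y = [25·(-0.4) − 130·(+0.5)] / 19125 = -0.003922
|∇f| = √(-0.003529² + -0.003922²) = 0.005276 °C/m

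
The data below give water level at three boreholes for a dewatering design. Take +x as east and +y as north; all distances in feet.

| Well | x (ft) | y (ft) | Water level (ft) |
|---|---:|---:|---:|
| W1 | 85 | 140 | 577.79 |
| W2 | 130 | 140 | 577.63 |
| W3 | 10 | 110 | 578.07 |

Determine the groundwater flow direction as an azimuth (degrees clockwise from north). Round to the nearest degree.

083°

Three-point gradient (reference W1): Δ to W2 = (45, 0, -0.16), Δ to W3 = (-75, -30, +0.28).
∂h/∂x = -0.003556, ∂h/∂y = -0.0004444 (det = -1350).
Flow direction (−∇h) has components (+0.003556 E, +0.0004444 N).
Azimuth = atan2(E, N) = atan2(+0.003556, +0.0004444) = 82.9° ≈ 083°.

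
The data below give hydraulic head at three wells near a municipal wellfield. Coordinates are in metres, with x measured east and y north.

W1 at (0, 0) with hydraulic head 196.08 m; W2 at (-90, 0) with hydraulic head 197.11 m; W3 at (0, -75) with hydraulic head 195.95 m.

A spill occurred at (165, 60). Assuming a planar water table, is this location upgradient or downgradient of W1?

downgradient

∂h/∂x = (197.11 − 196.08) / (-90 − 0) = -0.01144
∂h/∂y = (195.95 − 196.08) / (-75 − 0) = +0.001733
Head at (165, 60) = 196.08 + (-0.01144)·(165) + (+0.001733)·(60) = 194.30 m.
That is lower than the 196.08 m at W1, so the point is downgradient.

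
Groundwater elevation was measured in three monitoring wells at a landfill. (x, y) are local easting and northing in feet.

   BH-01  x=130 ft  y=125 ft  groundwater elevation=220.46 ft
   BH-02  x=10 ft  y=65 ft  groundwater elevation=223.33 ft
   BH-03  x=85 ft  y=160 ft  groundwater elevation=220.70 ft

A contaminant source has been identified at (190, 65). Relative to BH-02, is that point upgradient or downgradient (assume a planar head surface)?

Differences from BH-01: to BH-02 (Δx, Δy, Δh) = (-120, -60, +2.87); to BH-03 = (-45, 35, +0.24).
Solve a·Δx + b·Δy = Δh: det = (-120)·35 − (-45)·(-60) = -6900.
∂h/∂x = [(+2.87)·35 − (+0.24)·(-60)] / -6900 = -0.01664
∂h/∂y = [(-120)·(+0.24) − (-45)·(+2.87)] / -6900 = -0.01454
Head at (190, 65) = 220.46 + (-0.01664)·(60) + (-0.01454)·(-60) = 220.33 ft.
That is lower than the 223.33 ft at BH-02, so the point is downgradient.

downgradient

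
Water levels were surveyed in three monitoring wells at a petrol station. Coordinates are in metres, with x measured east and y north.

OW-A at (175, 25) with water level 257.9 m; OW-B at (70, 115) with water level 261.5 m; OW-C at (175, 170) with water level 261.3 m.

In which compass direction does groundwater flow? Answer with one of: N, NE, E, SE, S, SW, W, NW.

Three-point gradient (reference OW-A): Δ to OW-B = (-105, 90, +3.6), Δ to OW-C = (0, 145, +3.4).
∂h/∂x = -0.01419, ∂h/∂y = +0.02345 (det = -15225).
Flow = −∇h = (+0.01419 east, -0.02345 north), which points southeast.

SE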